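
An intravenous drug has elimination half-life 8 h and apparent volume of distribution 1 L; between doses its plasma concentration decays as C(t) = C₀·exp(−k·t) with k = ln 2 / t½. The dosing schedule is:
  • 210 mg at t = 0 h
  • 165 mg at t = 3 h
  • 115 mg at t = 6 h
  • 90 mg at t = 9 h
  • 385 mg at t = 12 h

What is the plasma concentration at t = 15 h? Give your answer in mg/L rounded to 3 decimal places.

k = ln 2 / 8 = 0.08664 per h
Dose 1 (210 mg at t=0 h): 210·exp(−0.08664·15) = 57.252 mg/L
Dose 2 (165 mg at t=3 h): 165·exp(−0.08664·12) = 58.336 mg/L
Dose 3 (115 mg at t=6 h): 115·exp(−0.08664·9) = 52.728 mg/L
Dose 4 (90 mg at t=9 h): 90·exp(−0.08664·6) = 53.514 mg/L
Dose 5 (385 mg at t=12 h): 385·exp(−0.08664·3) = 296.876 mg/L
C(15) = 57.252 + 58.336 + 52.728 + 53.514 + 296.876 = 518.706 mg/L

518.706 mg/L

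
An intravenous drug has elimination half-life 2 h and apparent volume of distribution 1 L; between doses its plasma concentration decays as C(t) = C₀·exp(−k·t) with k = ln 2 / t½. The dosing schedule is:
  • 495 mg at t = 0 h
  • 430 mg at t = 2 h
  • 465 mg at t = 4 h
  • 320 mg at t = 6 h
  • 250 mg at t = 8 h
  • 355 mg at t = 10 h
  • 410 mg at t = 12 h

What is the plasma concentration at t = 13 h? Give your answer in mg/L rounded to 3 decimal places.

k = ln 2 / 2 = 0.34657 per h
Dose 1 (495 mg at t=0 h): 495·exp(−0.34657·13) = 5.469 mg/L
Dose 2 (430 mg at t=2 h): 430·exp(−0.34657·11) = 9.502 mg/L
Dose 3 (465 mg at t=4 h): 465·exp(−0.34657·9) = 20.550 mg/L
Dose 4 (320 mg at t=6 h): 320·exp(−0.34657·7) = 28.284 mg/L
Dose 5 (250 mg at t=8 h): 250·exp(−0.34657·5) = 44.194 mg/L
Dose 6 (355 mg at t=10 h): 355·exp(−0.34657·3) = 125.511 mg/L
Dose 7 (410 mg at t=12 h): 410·exp(−0.34657·1) = 289.914 mg/L
C(13) = 5.469 + 9.502 + 20.550 + 28.284 + 44.194 + 125.511 + 289.914 = 523.425 mg/L

523.425 mg/L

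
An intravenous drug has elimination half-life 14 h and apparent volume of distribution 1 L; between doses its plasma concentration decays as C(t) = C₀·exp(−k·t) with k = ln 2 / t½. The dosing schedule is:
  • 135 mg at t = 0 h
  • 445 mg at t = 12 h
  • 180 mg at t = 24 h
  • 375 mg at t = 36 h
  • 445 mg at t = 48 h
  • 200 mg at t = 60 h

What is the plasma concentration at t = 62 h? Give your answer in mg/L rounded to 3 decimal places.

578.283 mg/L

k = ln 2 / 14 = 0.04951 per h
Dose 1 (135 mg at t=0 h): 135·exp(−0.04951·62) = 6.269 mg/L
Dose 2 (445 mg at t=12 h): 445·exp(−0.04951·50) = 37.433 mg/L
Dose 3 (180 mg at t=24 h): 180·exp(−0.04951·38) = 27.428 mg/L
Dose 4 (375 mg at t=36 h): 375·exp(−0.04951·26) = 103.508 mg/L
Dose 5 (445 mg at t=48 h): 445·exp(−0.04951·14) = 222.500 mg/L
Dose 6 (200 mg at t=60 h): 200·exp(−0.04951·2) = 181.145 mg/L
C(62) = 6.269 + 37.433 + 27.428 + 103.508 + 222.500 + 181.145 = 578.283 mg/L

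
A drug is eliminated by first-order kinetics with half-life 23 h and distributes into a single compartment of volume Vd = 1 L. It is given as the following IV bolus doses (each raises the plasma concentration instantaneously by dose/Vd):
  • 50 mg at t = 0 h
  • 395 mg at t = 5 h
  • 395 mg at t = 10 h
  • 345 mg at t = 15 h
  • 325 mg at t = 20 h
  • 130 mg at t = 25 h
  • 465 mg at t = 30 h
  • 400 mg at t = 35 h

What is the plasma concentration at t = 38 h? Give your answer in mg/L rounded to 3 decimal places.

k = ln 2 / 23 = 0.03014 per h
Dose 1 (50 mg at t=0 h): 50·exp(−0.03014·38) = 15.908 mg/L
Dose 2 (395 mg at t=5 h): 395·exp(−0.03014·33) = 146.112 mg/L
Dose 3 (395 mg at t=10 h): 395·exp(−0.03014·28) = 169.874 mg/L
Dose 4 (345 mg at t=15 h): 345·exp(−0.03014·23) = 172.500 mg/L
Dose 5 (325 mg at t=20 h): 325·exp(−0.03014·18) = 188.927 mg/L
Dose 6 (130 mg at t=25 h): 130·exp(−0.03014·13) = 87.861 mg/L
Dose 7 (465 mg at t=30 h): 465·exp(−0.03014·8) = 365.382 mg/L
Dose 8 (400 mg at t=35 h): 400·exp(−0.03014·3) = 365.422 mg/L
C(38) = 15.908 + 146.112 + 169.874 + 172.500 + 188.927 + 87.861 + 365.382 + 365.422 = 1511.986 mg/L

1511.986 mg/L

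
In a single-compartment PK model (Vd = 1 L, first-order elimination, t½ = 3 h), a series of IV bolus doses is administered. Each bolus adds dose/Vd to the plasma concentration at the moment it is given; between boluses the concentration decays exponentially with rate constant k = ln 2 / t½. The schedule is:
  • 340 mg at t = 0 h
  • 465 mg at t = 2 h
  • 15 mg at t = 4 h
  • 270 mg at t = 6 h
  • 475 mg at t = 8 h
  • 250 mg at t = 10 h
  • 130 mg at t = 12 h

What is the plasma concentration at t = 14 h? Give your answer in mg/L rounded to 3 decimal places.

k = ln 2 / 3 = 0.23105 per h
Dose 1 (340 mg at t=0 h): 340·exp(−0.23105·14) = 13.387 mg/L
Dose 2 (465 mg at t=2 h): 465·exp(−0.23105·12) = 29.062 mg/L
Dose 3 (15 mg at t=4 h): 15·exp(−0.23105·10) = 1.488 mg/L
Dose 4 (270 mg at t=6 h): 270·exp(−0.23105·8) = 42.522 mg/L
Dose 5 (475 mg at t=8 h): 475·exp(−0.23105·6) = 118.750 mg/L
Dose 6 (250 mg at t=10 h): 250·exp(−0.23105·4) = 99.213 mg/L
Dose 7 (130 mg at t=12 h): 130·exp(−0.23105·2) = 81.895 mg/L
C(14) = 13.387 + 29.062 + 1.488 + 42.522 + 118.750 + 99.213 + 81.895 = 386.317 mg/L

386.317 mg/L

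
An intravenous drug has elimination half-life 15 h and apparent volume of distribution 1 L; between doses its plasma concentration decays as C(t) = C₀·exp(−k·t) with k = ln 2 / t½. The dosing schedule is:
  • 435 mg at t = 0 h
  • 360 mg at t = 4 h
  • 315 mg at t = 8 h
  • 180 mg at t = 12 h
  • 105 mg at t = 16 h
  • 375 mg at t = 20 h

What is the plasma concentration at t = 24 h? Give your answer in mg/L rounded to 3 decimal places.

924.398 mg/L

k = ln 2 / 15 = 0.04621 per h
Dose 1 (435 mg at t=0 h): 435·exp(−0.04621·24) = 143.496 mg/L
Dose 2 (360 mg at t=4 h): 360·exp(−0.04621·20) = 142.866 mg/L
Dose 3 (315 mg at t=8 h): 315·exp(−0.04621·16) = 150.388 mg/L
Dose 4 (180 mg at t=12 h): 180·exp(−0.04621·12) = 103.383 mg/L
Dose 5 (105 mg at t=16 h): 105·exp(−0.04621·8) = 72.550 mg/L
Dose 6 (375 mg at t=20 h): 375·exp(−0.04621·4) = 311.714 mg/L
C(24) = 143.496 + 142.866 + 150.388 + 103.383 + 72.550 + 311.714 = 924.398 mg/L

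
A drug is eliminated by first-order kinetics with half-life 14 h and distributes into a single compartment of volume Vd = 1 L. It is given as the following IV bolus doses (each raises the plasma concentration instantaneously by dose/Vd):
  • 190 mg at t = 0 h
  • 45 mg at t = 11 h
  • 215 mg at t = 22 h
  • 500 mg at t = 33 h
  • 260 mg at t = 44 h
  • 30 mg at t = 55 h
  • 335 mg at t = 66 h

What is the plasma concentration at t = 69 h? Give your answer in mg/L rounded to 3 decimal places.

493.056 mg/L

k = ln 2 / 14 = 0.04951 per h
Dose 1 (190 mg at t=0 h): 190·exp(−0.04951·69) = 6.239 mg/L
Dose 2 (45 mg at t=11 h): 45·exp(−0.04951·58) = 2.547 mg/L
Dose 3 (215 mg at t=22 h): 215·exp(−0.04951·47) = 20.982 mg/L
Dose 4 (500 mg at t=33 h): 500·exp(−0.04951·36) = 84.119 mg/L
Dose 5 (260 mg at t=44 h): 260·exp(−0.04951·25) = 75.408 mg/L
Dose 6 (30 mg at t=55 h): 30·exp(−0.04951·14) = 15.000 mg/L
Dose 7 (335 mg at t=66 h): 335·exp(−0.04951·3) = 288.761 mg/L
C(69) = 6.239 + 2.547 + 20.982 + 84.119 + 75.408 + 15.000 + 288.761 = 493.056 mg/L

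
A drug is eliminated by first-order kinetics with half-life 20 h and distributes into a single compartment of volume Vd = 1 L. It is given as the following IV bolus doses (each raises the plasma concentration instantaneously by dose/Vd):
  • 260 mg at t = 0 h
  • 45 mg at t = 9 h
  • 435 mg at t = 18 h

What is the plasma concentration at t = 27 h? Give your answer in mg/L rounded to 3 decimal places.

444.549 mg/L

k = ln 2 / 20 = 0.03466 per h
Dose 1 (260 mg at t=0 h): 260·exp(−0.03466·27) = 101.996 mg/L
Dose 2 (45 mg at t=9 h): 45·exp(−0.03466·18) = 24.115 mg/L
Dose 3 (435 mg at t=18 h): 435·exp(−0.03466·9) = 318.439 mg/L
C(27) = 101.996 + 24.115 + 318.439 = 444.549 mg/L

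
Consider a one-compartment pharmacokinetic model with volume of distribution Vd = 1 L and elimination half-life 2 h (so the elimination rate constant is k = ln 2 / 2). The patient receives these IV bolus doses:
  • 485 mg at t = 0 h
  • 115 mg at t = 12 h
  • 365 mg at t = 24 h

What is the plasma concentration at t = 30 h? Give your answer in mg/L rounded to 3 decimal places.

45.864 mg/L

k = ln 2 / 2 = 0.34657 per h
Dose 1 (485 mg at t=0 h): 485·exp(−0.34657·30) = 0.015 mg/L
Dose 2 (115 mg at t=12 h): 115·exp(−0.34657·18) = 0.225 mg/L
Dose 3 (365 mg at t=24 h): 365·exp(−0.34657·6) = 45.625 mg/L
C(30) = 0.015 + 0.225 + 45.625 = 45.864 mg/L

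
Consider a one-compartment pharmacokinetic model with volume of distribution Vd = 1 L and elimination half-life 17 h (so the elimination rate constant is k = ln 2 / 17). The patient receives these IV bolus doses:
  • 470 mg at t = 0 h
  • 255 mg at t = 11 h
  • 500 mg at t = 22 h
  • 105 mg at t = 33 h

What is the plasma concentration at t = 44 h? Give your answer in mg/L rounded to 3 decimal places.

415.503 mg/L

k = ln 2 / 17 = 0.04077 per h
Dose 1 (470 mg at t=0 h): 470·exp(−0.04077·44) = 78.156 mg/L
Dose 2 (255 mg at t=11 h): 255·exp(−0.04077·33) = 66.403 mg/L
Dose 3 (500 mg at t=22 h): 500·exp(−0.04077·22) = 203.893 mg/L
Dose 4 (105 mg at t=33 h): 105·exp(−0.04077·11) = 67.051 mg/L
C(44) = 78.156 + 66.403 + 203.893 + 67.051 = 415.503 mg/L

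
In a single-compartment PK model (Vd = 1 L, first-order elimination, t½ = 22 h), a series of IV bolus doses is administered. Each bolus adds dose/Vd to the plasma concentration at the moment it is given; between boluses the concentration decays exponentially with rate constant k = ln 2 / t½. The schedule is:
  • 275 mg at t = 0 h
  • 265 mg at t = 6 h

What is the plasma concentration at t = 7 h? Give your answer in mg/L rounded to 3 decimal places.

k = ln 2 / 22 = 0.03151 per h
Dose 1 (275 mg at t=0 h): 275·exp(−0.03151·7) = 220.572 mg/L
Dose 2 (265 mg at t=6 h): 265·exp(−0.03151·1) = 256.781 mg/L
C(7) = 220.572 + 256.781 = 477.353 mg/L

477.353 mg/L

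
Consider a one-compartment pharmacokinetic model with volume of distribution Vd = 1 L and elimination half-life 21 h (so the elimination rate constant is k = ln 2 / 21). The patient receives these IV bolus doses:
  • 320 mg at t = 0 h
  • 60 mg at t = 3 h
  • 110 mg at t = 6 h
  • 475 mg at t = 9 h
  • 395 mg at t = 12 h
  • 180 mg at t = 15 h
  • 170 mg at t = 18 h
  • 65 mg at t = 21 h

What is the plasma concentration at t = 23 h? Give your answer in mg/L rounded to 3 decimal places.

k = ln 2 / 21 = 0.03301 per h
Dose 1 (320 mg at t=0 h): 320·exp(−0.03301·23) = 149.779 mg/L
Dose 2 (60 mg at t=3 h): 60·exp(−0.03301·20) = 31.007 mg/L
Dose 3 (110 mg at t=6 h): 110·exp(−0.03301·17) = 62.763 mg/L
Dose 4 (475 mg at t=9 h): 475·exp(−0.03301·14) = 299.231 mg/L
Dose 5 (395 mg at t=12 h): 395·exp(−0.03301·11) = 274.735 mg/L
Dose 6 (180 mg at t=15 h): 180·exp(−0.03301·8) = 138.227 mg/L
Dose 7 (170 mg at t=18 h): 170·exp(−0.03301·5) = 144.137 mg/L
Dose 8 (65 mg at t=21 h): 65·exp(−0.03301·2) = 60.848 mg/L
C(23) = 149.779 + 31.007 + 62.763 + 299.231 + 274.735 + 138.227 + 144.137 + 60.848 = 1160.727 mg/L

1160.727 mg/L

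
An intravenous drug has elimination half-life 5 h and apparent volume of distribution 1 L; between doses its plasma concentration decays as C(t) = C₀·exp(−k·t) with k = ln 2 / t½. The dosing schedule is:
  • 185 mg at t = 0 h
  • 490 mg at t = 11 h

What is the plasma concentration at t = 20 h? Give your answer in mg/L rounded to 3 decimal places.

k = ln 2 / 5 = 0.13863 per h
Dose 1 (185 mg at t=0 h): 185·exp(−0.13863·20) = 11.562 mg/L
Dose 2 (490 mg at t=11 h): 490·exp(−0.13863·9) = 140.716 mg/L
C(20) = 11.562 + 140.716 = 152.278 mg/L

152.278 mg/L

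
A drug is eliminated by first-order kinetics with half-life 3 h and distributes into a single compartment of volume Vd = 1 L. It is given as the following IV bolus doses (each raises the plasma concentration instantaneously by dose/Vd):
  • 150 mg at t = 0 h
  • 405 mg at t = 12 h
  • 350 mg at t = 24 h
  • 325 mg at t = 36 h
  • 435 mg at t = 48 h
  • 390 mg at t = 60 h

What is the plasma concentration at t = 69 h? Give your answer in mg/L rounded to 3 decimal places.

52.319 mg/L

k = ln 2 / 3 = 0.23105 per h
Dose 1 (150 mg at t=0 h): 150·exp(−0.23105·69) = 0.000 mg/L
Dose 2 (405 mg at t=12 h): 405·exp(−0.23105·57) = 0.001 mg/L
Dose 3 (350 mg at t=24 h): 350·exp(−0.23105·45) = 0.011 mg/L
Dose 4 (325 mg at t=36 h): 325·exp(−0.23105·33) = 0.159 mg/L
Dose 5 (435 mg at t=48 h): 435·exp(−0.23105·21) = 3.398 mg/L
Dose 6 (390 mg at t=60 h): 390·exp(−0.23105·9) = 48.750 mg/L
C(69) = 0.000 + 0.001 + 0.011 + 0.159 + 3.398 + 48.750 = 52.319 mg/L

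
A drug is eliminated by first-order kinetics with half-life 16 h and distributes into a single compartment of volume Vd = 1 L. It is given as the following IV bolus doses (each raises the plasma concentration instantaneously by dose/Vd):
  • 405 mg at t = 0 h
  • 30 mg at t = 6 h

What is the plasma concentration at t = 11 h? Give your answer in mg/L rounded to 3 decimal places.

k = ln 2 / 16 = 0.04332 per h
Dose 1 (405 mg at t=0 h): 405·exp(−0.04332·11) = 251.476 mg/L
Dose 2 (30 mg at t=6 h): 30·exp(−0.04332·5) = 24.157 mg/L
C(11) = 251.476 + 24.157 = 275.634 mg/L

275.634 mg/L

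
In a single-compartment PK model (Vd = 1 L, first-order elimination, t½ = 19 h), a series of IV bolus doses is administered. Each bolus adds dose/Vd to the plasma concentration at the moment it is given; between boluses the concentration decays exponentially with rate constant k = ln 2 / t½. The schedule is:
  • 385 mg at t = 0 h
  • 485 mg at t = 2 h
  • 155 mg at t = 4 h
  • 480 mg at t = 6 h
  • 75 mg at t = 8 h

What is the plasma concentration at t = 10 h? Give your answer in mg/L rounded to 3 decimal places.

1238.630 mg/L

k = ln 2 / 19 = 0.03648 per h
Dose 1 (385 mg at t=0 h): 385·exp(−0.03648·10) = 267.315 mg/L
Dose 2 (485 mg at t=2 h): 485·exp(−0.03648·8) = 362.237 mg/L
Dose 3 (155 mg at t=4 h): 155·exp(−0.03648·6) = 124.529 mg/L
Dose 4 (480 mg at t=6 h): 480·exp(−0.03648·4) = 414.827 mg/L
Dose 5 (75 mg at t=8 h): 75·exp(−0.03648·2) = 69.723 mg/L
C(10) = 267.315 + 362.237 + 124.529 + 414.827 + 69.723 = 1238.630 mg/L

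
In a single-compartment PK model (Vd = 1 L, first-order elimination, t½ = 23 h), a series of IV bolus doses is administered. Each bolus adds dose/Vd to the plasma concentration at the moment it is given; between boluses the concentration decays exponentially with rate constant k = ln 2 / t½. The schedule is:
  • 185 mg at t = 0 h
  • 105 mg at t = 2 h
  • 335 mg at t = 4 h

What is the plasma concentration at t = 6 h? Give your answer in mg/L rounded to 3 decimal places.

562.879 mg/L

k = ln 2 / 23 = 0.03014 per h
Dose 1 (185 mg at t=0 h): 185·exp(−0.03014·6) = 154.398 mg/L
Dose 2 (105 mg at t=2 h): 105·exp(−0.03014·4) = 93.076 mg/L
Dose 3 (335 mg at t=4 h): 335·exp(−0.03014·2) = 315.405 mg/L
C(6) = 154.398 + 93.076 + 315.405 = 562.879 mg/L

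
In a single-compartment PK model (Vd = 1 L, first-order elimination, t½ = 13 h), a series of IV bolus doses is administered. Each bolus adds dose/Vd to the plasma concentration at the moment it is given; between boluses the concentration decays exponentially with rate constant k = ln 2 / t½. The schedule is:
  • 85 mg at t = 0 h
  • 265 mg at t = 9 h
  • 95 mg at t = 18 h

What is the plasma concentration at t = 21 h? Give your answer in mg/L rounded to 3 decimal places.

k = ln 2 / 13 = 0.05332 per h
Dose 1 (85 mg at t=0 h): 85·exp(−0.05332·21) = 27.742 mg/L
Dose 2 (265 mg at t=9 h): 265·exp(−0.05332·12) = 139.757 mg/L
Dose 3 (95 mg at t=18 h): 95·exp(−0.05332·3) = 80.957 mg/L
C(21) = 27.742 + 139.757 + 80.957 = 248.456 mg/L

248.456 mg/L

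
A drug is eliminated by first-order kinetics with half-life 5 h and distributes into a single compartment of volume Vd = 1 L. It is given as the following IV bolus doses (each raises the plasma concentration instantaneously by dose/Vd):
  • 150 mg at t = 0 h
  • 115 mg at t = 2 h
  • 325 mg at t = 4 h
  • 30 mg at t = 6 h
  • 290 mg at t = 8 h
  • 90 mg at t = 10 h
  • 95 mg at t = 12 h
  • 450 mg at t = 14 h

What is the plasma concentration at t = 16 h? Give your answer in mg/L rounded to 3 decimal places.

632.350 mg/L

k = ln 2 / 5 = 0.13863 per h
Dose 1 (150 mg at t=0 h): 150·exp(−0.13863·16) = 16.323 mg/L
Dose 2 (115 mg at t=2 h): 115·exp(−0.13863·14) = 16.513 mg/L
Dose 3 (325 mg at t=4 h): 325·exp(−0.13863·12) = 61.576 mg/L
Dose 4 (30 mg at t=6 h): 30·exp(−0.13863·10) = 7.500 mg/L
Dose 5 (290 mg at t=8 h): 290·exp(−0.13863·8) = 95.664 mg/L
Dose 6 (90 mg at t=10 h): 90·exp(−0.13863·6) = 39.175 mg/L
Dose 7 (95 mg at t=12 h): 95·exp(−0.13863·4) = 54.563 mg/L
Dose 8 (450 mg at t=14 h): 450·exp(−0.13863·2) = 341.036 mg/L
C(16) = 16.323 + 16.513 + 61.576 + 7.500 + 95.664 + 39.175 + 54.563 + 341.036 = 632.350 mg/L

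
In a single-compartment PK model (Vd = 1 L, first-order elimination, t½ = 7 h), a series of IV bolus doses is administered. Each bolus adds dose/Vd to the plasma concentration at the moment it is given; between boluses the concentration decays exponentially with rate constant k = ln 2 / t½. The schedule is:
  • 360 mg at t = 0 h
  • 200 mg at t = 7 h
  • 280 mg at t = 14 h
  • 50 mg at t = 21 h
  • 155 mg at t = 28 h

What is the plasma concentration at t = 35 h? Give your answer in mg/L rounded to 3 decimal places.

k = ln 2 / 7 = 0.09902 per h
Dose 1 (360 mg at t=0 h): 360·exp(−0.09902·35) = 11.250 mg/L
Dose 2 (200 mg at t=7 h): 200·exp(−0.09902·28) = 12.500 mg/L
Dose 3 (280 mg at t=14 h): 280·exp(−0.09902·21) = 35.000 mg/L
Dose 4 (50 mg at t=21 h): 50·exp(−0.09902·14) = 12.500 mg/L
Dose 5 (155 mg at t=28 h): 155·exp(−0.09902·7) = 77.500 mg/L
C(35) = 11.250 + 12.500 + 35.000 + 12.500 + 77.500 = 148.750 mg/L

148.750 mg/L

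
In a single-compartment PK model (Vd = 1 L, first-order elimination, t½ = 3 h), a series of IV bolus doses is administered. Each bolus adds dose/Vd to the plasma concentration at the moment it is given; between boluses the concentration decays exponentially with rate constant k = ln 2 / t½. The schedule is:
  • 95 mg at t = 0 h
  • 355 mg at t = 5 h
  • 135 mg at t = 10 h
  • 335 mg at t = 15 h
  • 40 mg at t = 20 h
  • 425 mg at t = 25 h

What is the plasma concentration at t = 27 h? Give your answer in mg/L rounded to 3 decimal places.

301.652 mg/L

k = ln 2 / 3 = 0.23105 per h
Dose 1 (95 mg at t=0 h): 95·exp(−0.23105·27) = 0.186 mg/L
Dose 2 (355 mg at t=5 h): 355·exp(−0.23105·22) = 2.201 mg/L
Dose 3 (135 mg at t=10 h): 135·exp(−0.23105·17) = 2.658 mg/L
Dose 4 (335 mg at t=15 h): 335·exp(−0.23105·12) = 20.938 mg/L
Dose 5 (40 mg at t=20 h): 40·exp(−0.23105·7) = 7.937 mg/L
Dose 6 (425 mg at t=25 h): 425·exp(−0.23105·2) = 267.733 mg/L
C(27) = 0.186 + 2.201 + 2.658 + 20.938 + 7.937 + 267.733 = 301.652 mg/L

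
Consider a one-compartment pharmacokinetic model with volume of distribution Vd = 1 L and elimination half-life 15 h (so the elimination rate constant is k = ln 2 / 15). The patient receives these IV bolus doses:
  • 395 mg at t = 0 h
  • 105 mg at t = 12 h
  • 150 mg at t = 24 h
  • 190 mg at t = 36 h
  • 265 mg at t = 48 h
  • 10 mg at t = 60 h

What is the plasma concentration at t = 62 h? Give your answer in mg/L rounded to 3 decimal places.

k = ln 2 / 15 = 0.04621 per h
Dose 1 (395 mg at t=0 h): 395·exp(−0.04621·62) = 22.508 mg/L
Dose 2 (105 mg at t=12 h): 105·exp(−0.04621·50) = 10.417 mg/L
Dose 3 (150 mg at t=24 h): 150·exp(−0.04621·38) = 25.911 mg/L
Dose 4 (190 mg at t=36 h): 190·exp(−0.04621·26) = 57.144 mg/L
Dose 5 (265 mg at t=48 h): 265·exp(−0.04621·14) = 138.766 mg/L
Dose 6 (10 mg at t=60 h): 10·exp(−0.04621·2) = 9.117 mg/L
C(62) = 22.508 + 10.417 + 25.911 + 57.144 + 138.766 + 9.117 = 263.864 mg/L

263.864 mg/L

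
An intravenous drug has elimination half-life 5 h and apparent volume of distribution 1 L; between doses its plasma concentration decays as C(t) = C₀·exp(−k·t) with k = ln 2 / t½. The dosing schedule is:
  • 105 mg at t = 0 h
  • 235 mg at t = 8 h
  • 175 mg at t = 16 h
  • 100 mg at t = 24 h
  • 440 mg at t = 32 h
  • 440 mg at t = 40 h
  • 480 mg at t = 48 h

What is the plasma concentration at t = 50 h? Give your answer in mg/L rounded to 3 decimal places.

515.148 mg/L

k = ln 2 / 5 = 0.13863 per h
Dose 1 (105 mg at t=0 h): 105·exp(−0.13863·50) = 0.103 mg/L
Dose 2 (235 mg at t=8 h): 235·exp(−0.13863·42) = 0.696 mg/L
Dose 3 (175 mg at t=16 h): 175·exp(−0.13863·34) = 1.570 mg/L
Dose 4 (100 mg at t=24 h): 100·exp(−0.13863·26) = 2.720 mg/L
Dose 5 (440 mg at t=32 h): 440·exp(−0.13863·18) = 36.286 mg/L
Dose 6 (440 mg at t=40 h): 440·exp(−0.13863·10) = 110.000 mg/L
Dose 7 (480 mg at t=48 h): 480·exp(−0.13863·2) = 363.772 mg/L
C(50) = 0.103 + 0.696 + 1.570 + 2.720 + 36.286 + 110.000 + 363.772 = 515.148 mg/L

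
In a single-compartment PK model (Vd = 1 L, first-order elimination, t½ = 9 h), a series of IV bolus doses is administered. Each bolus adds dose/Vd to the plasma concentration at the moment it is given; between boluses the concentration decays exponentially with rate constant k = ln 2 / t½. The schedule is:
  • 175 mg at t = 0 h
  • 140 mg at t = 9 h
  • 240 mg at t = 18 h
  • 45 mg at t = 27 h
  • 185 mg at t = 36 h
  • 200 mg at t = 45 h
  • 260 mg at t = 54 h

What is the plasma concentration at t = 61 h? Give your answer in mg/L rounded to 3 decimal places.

253.128 mg/L

k = ln 2 / 9 = 0.07702 per h
Dose 1 (175 mg at t=0 h): 175·exp(−0.07702·61) = 1.595 mg/L
Dose 2 (140 mg at t=9 h): 140·exp(−0.07702·52) = 2.552 mg/L
Dose 3 (240 mg at t=18 h): 240·exp(−0.07702·43) = 8.749 mg/L
Dose 4 (45 mg at t=27 h): 45·exp(−0.07702·34) = 3.281 mg/L
Dose 5 (185 mg at t=36 h): 185·exp(−0.07702·25) = 26.976 mg/L
Dose 6 (200 mg at t=45 h): 200·exp(−0.07702·16) = 58.326 mg/L
Dose 7 (260 mg at t=54 h): 260·exp(−0.07702·7) = 151.649 mg/L
C(61) = 1.595 + 2.552 + 8.749 + 3.281 + 26.976 + 58.326 + 151.649 = 253.128 mg/L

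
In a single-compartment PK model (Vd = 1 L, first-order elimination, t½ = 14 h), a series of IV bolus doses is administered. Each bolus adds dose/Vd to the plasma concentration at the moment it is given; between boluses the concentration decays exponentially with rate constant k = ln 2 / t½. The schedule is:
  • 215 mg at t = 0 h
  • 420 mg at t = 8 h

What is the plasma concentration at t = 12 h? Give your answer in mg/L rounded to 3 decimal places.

463.230 mg/L

k = ln 2 / 14 = 0.04951 per h
Dose 1 (215 mg at t=0 h): 215·exp(−0.04951·12) = 118.690 mg/L
Dose 2 (420 mg at t=8 h): 420·exp(−0.04951·4) = 344.541 mg/L
C(12) = 118.690 + 344.541 = 463.230 mg/L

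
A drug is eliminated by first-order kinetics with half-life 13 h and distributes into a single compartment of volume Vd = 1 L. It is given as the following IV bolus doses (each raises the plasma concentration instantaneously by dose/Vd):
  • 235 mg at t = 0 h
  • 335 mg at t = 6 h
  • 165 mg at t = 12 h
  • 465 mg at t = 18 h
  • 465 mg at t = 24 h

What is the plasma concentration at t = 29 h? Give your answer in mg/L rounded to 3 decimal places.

829.843 mg/L

k = ln 2 / 13 = 0.05332 per h
Dose 1 (235 mg at t=0 h): 235·exp(−0.05332·29) = 50.066 mg/L
Dose 2 (335 mg at t=6 h): 335·exp(−0.05332·23) = 98.277 mg/L
Dose 3 (165 mg at t=12 h): 165·exp(−0.05332·17) = 66.654 mg/L
Dose 4 (465 mg at t=18 h): 465·exp(−0.05332·11) = 258.664 mg/L
Dose 5 (465 mg at t=24 h): 465·exp(−0.05332·5) = 356.182 mg/L
C(29) = 50.066 + 98.277 + 66.654 + 258.664 + 356.182 = 829.843 mg/L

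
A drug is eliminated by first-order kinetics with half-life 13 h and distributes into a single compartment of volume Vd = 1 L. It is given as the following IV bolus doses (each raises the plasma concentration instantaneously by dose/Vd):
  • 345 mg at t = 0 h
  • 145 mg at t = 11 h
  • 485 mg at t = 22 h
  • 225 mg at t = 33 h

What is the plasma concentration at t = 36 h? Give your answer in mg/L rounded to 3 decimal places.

510.490 mg/L

k = ln 2 / 13 = 0.05332 per h
Dose 1 (345 mg at t=0 h): 345·exp(−0.05332·36) = 50.605 mg/L
Dose 2 (145 mg at t=11 h): 145·exp(−0.05332·25) = 38.235 mg/L
Dose 3 (485 mg at t=22 h): 485·exp(−0.05332·14) = 229.909 mg/L
Dose 4 (225 mg at t=33 h): 225·exp(−0.05332·3) = 191.741 mg/L
C(36) = 50.605 + 38.235 + 229.909 + 191.741 = 510.490 mg/L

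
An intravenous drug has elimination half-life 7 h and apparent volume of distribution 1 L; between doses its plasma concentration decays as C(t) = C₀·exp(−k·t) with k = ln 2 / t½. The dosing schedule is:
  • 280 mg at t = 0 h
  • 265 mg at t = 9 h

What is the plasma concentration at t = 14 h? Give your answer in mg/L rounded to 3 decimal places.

k = ln 2 / 7 = 0.09902 per h
Dose 1 (280 mg at t=0 h): 280·exp(−0.09902·14) = 70.000 mg/L
Dose 2 (265 mg at t=9 h): 265·exp(−0.09902·5) = 161.519 mg/L
C(14) = 70.000 + 161.519 = 231.519 mg/L

231.519 mg/L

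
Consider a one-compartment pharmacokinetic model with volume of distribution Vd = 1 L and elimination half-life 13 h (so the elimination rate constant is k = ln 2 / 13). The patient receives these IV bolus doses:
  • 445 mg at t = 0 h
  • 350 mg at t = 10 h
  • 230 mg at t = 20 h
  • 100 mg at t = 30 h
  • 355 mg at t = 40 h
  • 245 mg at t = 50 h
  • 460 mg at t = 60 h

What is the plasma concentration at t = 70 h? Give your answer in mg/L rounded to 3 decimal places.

k = ln 2 / 13 = 0.05332 per h
Dose 1 (445 mg at t=0 h): 445·exp(−0.05332·70) = 10.652 mg/L
Dose 2 (350 mg at t=10 h): 350·exp(−0.05332·60) = 14.279 mg/L
Dose 3 (230 mg at t=20 h): 230·exp(−0.05332·50) = 15.993 mg/L
Dose 4 (100 mg at t=30 h): 100·exp(−0.05332·40) = 11.851 mg/L
Dose 5 (355 mg at t=40 h): 355·exp(−0.05332·30) = 71.704 mg/L
Dose 6 (245 mg at t=50 h): 245·exp(−0.05332·20) = 84.342 mg/L
Dose 7 (460 mg at t=60 h): 460·exp(−0.05332·10) = 269.896 mg/L
C(70) = 10.652 + 14.279 + 15.993 + 11.851 + 71.704 + 84.342 + 269.896 = 478.716 mg/L

478.716 mg/L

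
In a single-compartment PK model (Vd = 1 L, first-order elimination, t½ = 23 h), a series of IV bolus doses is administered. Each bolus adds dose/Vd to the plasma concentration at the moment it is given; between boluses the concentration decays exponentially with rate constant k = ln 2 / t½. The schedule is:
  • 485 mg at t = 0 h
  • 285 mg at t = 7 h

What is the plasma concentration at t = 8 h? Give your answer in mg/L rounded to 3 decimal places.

k = ln 2 / 23 = 0.03014 per h
Dose 1 (485 mg at t=0 h): 485·exp(−0.03014·8) = 381.097 mg/L
Dose 2 (285 mg at t=7 h): 285·exp(−0.03014·1) = 276.539 mg/L
C(8) = 381.097 + 276.539 = 657.636 mg/L

657.636 mg/L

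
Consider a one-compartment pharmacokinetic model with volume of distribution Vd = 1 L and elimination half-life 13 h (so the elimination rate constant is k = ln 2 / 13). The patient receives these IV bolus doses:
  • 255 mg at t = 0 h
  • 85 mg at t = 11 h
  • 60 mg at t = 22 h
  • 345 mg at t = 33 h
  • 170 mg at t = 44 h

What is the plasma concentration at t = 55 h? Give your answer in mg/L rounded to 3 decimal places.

k = ln 2 / 13 = 0.05332 per h
Dose 1 (255 mg at t=0 h): 255·exp(−0.05332·55) = 13.582 mg/L
Dose 2 (85 mg at t=11 h): 85·exp(−0.05332·44) = 8.139 mg/L
Dose 3 (60 mg at t=22 h): 60·exp(−0.05332·33) = 10.328 mg/L
Dose 4 (345 mg at t=33 h): 345·exp(−0.05332·22) = 106.754 mg/L
Dose 5 (170 mg at t=44 h): 170·exp(−0.05332·11) = 94.565 mg/L
C(55) = 13.582 + 8.139 + 10.328 + 106.754 + 94.565 = 233.367 mg/L

233.367 mg/L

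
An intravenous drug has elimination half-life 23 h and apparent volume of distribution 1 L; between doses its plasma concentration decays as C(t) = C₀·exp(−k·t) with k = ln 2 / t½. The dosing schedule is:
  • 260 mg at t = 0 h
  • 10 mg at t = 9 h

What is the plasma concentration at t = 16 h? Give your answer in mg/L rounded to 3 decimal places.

168.630 mg/L

k = ln 2 / 23 = 0.03014 per h
Dose 1 (260 mg at t=0 h): 260·exp(−0.03014·16) = 160.532 mg/L
Dose 2 (10 mg at t=9 h): 10·exp(−0.03014·7) = 8.098 mg/L
C(16) = 160.532 + 8.098 = 168.630 mg/L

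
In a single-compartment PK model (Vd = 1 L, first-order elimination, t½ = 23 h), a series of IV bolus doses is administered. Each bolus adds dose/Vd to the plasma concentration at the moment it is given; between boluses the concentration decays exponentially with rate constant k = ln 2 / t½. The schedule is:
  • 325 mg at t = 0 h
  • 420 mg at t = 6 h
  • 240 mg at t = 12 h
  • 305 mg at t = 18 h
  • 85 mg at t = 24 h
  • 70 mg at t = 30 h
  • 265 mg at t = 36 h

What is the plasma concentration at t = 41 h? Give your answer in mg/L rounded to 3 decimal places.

k = ln 2 / 23 = 0.03014 per h
Dose 1 (325 mg at t=0 h): 325·exp(−0.03014·41) = 94.464 mg/L
Dose 2 (420 mg at t=6 h): 420·exp(−0.03014·35) = 146.272 mg/L
Dose 3 (240 mg at t=12 h): 240·exp(−0.03014·29) = 100.150 mg/L
Dose 4 (305 mg at t=18 h): 305·exp(−0.03014·23) = 152.500 mg/L
Dose 5 (85 mg at t=24 h): 85·exp(−0.03014·17) = 50.924 mg/L
Dose 6 (70 mg at t=30 h): 70·exp(−0.03014·11) = 50.249 mg/L
Dose 7 (265 mg at t=36 h): 265·exp(−0.03014·5) = 227.932 mg/L
C(41) = 94.464 + 146.272 + 100.150 + 152.500 + 50.924 + 50.249 + 227.932 = 822.490 mg/L

822.490 mg/L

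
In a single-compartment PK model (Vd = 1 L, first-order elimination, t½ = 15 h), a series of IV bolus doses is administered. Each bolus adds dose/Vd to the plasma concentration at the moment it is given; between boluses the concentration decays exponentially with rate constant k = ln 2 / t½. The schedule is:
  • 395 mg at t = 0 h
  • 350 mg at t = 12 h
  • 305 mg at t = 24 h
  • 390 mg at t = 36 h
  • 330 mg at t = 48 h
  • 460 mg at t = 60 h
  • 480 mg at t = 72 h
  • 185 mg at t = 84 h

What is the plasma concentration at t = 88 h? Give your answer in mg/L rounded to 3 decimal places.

k = ln 2 / 15 = 0.04621 per h
Dose 1 (395 mg at t=0 h): 395·exp(−0.04621·88) = 6.769 mg/L
Dose 2 (350 mg at t=12 h): 350·exp(−0.04621·76) = 10.444 mg/L
Dose 3 (305 mg at t=24 h): 305·exp(−0.04621·64) = 15.845 mg/L
Dose 4 (390 mg at t=36 h): 390·exp(−0.04621·52) = 35.277 mg/L
Dose 5 (330 mg at t=48 h): 330·exp(−0.04621·40) = 51.972 mg/L
Dose 6 (460 mg at t=60 h): 460·exp(−0.04621·28) = 126.135 mg/L
Dose 7 (480 mg at t=72 h): 480·exp(−0.04621·16) = 229.162 mg/L
Dose 8 (185 mg at t=84 h): 185·exp(−0.04621·4) = 153.779 mg/L
C(88) = 6.769 + 10.444 + 15.845 + 35.277 + 51.972 + 126.135 + 229.162 + 153.779 = 629.383 mg/L

629.383 mg/L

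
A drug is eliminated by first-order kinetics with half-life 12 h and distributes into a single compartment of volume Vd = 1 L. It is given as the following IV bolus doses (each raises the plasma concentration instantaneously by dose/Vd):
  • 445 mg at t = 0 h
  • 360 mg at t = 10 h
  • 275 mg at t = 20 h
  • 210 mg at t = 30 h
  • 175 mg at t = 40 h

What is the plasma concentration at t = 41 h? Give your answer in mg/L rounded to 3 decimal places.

k = ln 2 / 12 = 0.05776 per h
Dose 1 (445 mg at t=0 h): 445·exp(−0.05776·41) = 41.672 mg/L
Dose 2 (360 mg at t=10 h): 360·exp(−0.05776·31) = 60.068 mg/L
Dose 3 (275 mg at t=20 h): 275·exp(−0.05776·21) = 81.758 mg/L
Dose 4 (210 mg at t=30 h): 210·exp(−0.05776·11) = 111.244 mg/L
Dose 5 (175 mg at t=40 h): 175·exp(−0.05776·1) = 165.178 mg/L
C(41) = 41.672 + 60.068 + 81.758 + 111.244 + 165.178 = 459.919 mg/L

459.919 mg/L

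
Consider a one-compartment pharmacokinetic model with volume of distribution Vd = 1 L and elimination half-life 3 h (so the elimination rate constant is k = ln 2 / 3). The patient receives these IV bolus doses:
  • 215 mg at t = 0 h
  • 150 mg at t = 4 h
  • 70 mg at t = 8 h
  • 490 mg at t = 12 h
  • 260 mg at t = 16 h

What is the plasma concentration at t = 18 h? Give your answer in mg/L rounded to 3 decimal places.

302.500 mg/L

k = ln 2 / 3 = 0.23105 per h
Dose 1 (215 mg at t=0 h): 215·exp(−0.23105·18) = 3.359 mg/L
Dose 2 (150 mg at t=4 h): 150·exp(−0.23105·14) = 5.906 mg/L
Dose 3 (70 mg at t=8 h): 70·exp(−0.23105·10) = 6.945 mg/L
Dose 4 (490 mg at t=12 h): 490·exp(−0.23105·6) = 122.500 mg/L
Dose 5 (260 mg at t=16 h): 260·exp(−0.23105·2) = 163.790 mg/L
C(18) = 3.359 + 5.906 + 6.945 + 122.500 + 163.790 = 302.500 mg/L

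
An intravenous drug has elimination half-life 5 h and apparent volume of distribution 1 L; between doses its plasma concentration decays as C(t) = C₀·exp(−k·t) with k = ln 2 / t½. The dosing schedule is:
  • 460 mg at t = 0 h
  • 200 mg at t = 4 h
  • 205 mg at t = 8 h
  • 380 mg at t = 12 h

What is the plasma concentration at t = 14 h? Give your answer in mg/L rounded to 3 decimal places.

k = ln 2 / 5 = 0.13863 per h
Dose 1 (460 mg at t=0 h): 460·exp(−0.13863·14) = 66.050 mg/L
Dose 2 (200 mg at t=4 h): 200·exp(−0.13863·10) = 50.000 mg/L
Dose 3 (205 mg at t=8 h): 205·exp(−0.13863·6) = 89.231 mg/L
Dose 4 (380 mg at t=12 h): 380·exp(−0.13863·2) = 287.986 mg/L
C(14) = 66.050 + 50.000 + 89.231 + 287.986 = 493.268 mg/L

493.268 mg/L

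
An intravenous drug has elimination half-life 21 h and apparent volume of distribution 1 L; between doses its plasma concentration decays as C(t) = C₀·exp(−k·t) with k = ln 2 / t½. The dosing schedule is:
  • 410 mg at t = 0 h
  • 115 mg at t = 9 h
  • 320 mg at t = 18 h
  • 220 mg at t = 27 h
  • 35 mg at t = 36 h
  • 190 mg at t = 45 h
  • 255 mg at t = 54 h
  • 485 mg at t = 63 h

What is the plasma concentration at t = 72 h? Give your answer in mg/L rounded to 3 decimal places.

745.828 mg/L

k = ln 2 / 21 = 0.03301 per h
Dose 1 (410 mg at t=0 h): 410·exp(−0.03301·72) = 38.079 mg/L
Dose 2 (115 mg at t=9 h): 115·exp(−0.03301·63) = 14.375 mg/L
Dose 3 (320 mg at t=18 h): 320·exp(−0.03301·54) = 53.836 mg/L
Dose 4 (220 mg at t=27 h): 220·exp(−0.03301·45) = 49.815 mg/L
Dose 5 (35 mg at t=36 h): 35·exp(−0.03301·36) = 10.666 mg/L
Dose 6 (190 mg at t=45 h): 190·exp(−0.03301·27) = 77.932 mg/L
Dose 7 (255 mg at t=54 h): 255·exp(−0.03301·18) = 140.771 mg/L
Dose 8 (485 mg at t=63 h): 485·exp(−0.03301·9) = 360.354 mg/L
C(72) = 38.079 + 14.375 + 53.836 + 49.815 + 10.666 + 77.932 + 140.771 + 360.354 = 745.828 mg/L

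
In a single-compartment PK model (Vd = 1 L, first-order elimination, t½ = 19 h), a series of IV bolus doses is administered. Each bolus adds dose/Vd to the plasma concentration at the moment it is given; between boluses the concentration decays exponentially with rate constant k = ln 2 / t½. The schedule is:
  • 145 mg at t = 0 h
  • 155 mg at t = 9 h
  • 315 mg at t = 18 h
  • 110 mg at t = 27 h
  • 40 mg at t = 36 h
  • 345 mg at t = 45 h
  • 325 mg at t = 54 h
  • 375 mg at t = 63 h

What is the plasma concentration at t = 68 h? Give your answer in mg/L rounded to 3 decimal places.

k = ln 2 / 19 = 0.03648 per h
Dose 1 (145 mg at t=0 h): 145·exp(−0.03648·68) = 12.134 mg/L
Dose 2 (155 mg at t=9 h): 155·exp(−0.03648·59) = 18.012 mg/L
Dose 3 (315 mg at t=18 h): 315·exp(−0.03648·50) = 50.831 mg/L
Dose 4 (110 mg at t=27 h): 110·exp(−0.03648·41) = 24.649 mg/L
Dose 5 (40 mg at t=36 h): 40·exp(−0.03648·32) = 12.447 mg/L
Dose 6 (345 mg at t=45 h): 345·exp(−0.03648·23) = 149.078 mg/L
Dose 7 (325 mg at t=54 h): 325·exp(−0.03648·14) = 195.017 mg/L
Dose 8 (375 mg at t=63 h): 375·exp(−0.03648·5) = 312.473 mg/L
C(68) = 12.134 + 18.012 + 50.831 + 24.649 + 12.447 + 149.078 + 195.017 + 312.473 = 774.641 mg/L

774.641 mg/L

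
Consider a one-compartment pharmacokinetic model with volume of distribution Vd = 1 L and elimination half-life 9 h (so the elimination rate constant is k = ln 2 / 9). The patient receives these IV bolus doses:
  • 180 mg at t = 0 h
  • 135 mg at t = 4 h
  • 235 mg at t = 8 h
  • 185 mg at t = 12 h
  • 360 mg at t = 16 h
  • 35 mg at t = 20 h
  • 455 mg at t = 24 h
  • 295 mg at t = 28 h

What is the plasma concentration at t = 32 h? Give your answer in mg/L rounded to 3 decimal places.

k = ln 2 / 9 = 0.07702 per h
Dose 1 (180 mg at t=0 h): 180·exp(−0.07702·32) = 15.309 mg/L
Dose 2 (135 mg at t=4 h): 135·exp(−0.07702·28) = 15.624 mg/L
Dose 3 (235 mg at t=8 h): 235·exp(−0.07702·24) = 37.010 mg/L
Dose 4 (185 mg at t=12 h): 185·exp(−0.07702·20) = 39.648 mg/L
Dose 5 (360 mg at t=16 h): 360·exp(−0.07702·16) = 104.988 mg/L
Dose 6 (35 mg at t=20 h): 35·exp(−0.07702·12) = 13.890 mg/L
Dose 7 (455 mg at t=24 h): 455·exp(−0.07702·8) = 245.714 mg/L
Dose 8 (295 mg at t=28 h): 295·exp(−0.07702·4) = 216.786 mg/L
C(32) = 15.309 + 15.624 + 37.010 + 39.648 + 104.988 + 13.890 + 245.714 + 216.786 = 688.968 mg/L

688.968 mg/L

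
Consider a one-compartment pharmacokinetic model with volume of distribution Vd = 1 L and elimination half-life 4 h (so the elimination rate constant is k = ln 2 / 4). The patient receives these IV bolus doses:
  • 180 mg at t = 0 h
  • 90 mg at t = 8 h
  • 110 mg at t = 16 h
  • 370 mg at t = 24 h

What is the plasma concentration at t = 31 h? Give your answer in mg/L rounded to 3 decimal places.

120.686 mg/L

k = ln 2 / 4 = 0.17329 per h
Dose 1 (180 mg at t=0 h): 180·exp(−0.17329·31) = 0.836 mg/L
Dose 2 (90 mg at t=8 h): 90·exp(−0.17329·23) = 1.672 mg/L
Dose 3 (110 mg at t=16 h): 110·exp(−0.17329·15) = 8.176 mg/L
Dose 4 (370 mg at t=24 h): 370·exp(−0.17329·7) = 110.002 mg/L
C(31) = 0.836 + 1.672 + 8.176 + 110.002 = 120.686 mg/L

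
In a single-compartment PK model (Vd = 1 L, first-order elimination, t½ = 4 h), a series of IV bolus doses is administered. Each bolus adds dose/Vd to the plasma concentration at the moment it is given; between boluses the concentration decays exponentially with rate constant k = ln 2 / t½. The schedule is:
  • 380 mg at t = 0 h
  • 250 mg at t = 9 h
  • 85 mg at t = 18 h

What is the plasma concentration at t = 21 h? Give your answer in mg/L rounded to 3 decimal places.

91.777 mg/L

k = ln 2 / 4 = 0.17329 per h
Dose 1 (380 mg at t=0 h): 380·exp(−0.17329·21) = 9.986 mg/L
Dose 2 (250 mg at t=9 h): 250·exp(−0.17329·12) = 31.250 mg/L
Dose 3 (85 mg at t=18 h): 85·exp(−0.17329·3) = 50.541 mg/L
C(21) = 9.986 + 31.250 + 50.541 = 91.777 mg/L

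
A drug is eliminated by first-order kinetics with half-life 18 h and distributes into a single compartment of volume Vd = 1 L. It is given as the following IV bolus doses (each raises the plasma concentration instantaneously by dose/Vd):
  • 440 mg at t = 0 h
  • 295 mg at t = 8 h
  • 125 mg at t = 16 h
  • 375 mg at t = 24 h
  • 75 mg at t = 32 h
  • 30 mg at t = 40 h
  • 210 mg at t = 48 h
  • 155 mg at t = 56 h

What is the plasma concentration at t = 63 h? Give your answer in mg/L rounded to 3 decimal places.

k = ln 2 / 18 = 0.03851 per h
Dose 1 (440 mg at t=0 h): 440·exp(−0.03851·63) = 38.891 mg/L
Dose 2 (295 mg at t=8 h): 295·exp(−0.03851·55) = 35.482 mg/L
Dose 3 (125 mg at t=16 h): 125·exp(−0.03851·47) = 20.459 mg/L
Dose 4 (375 mg at t=24 h): 375·exp(−0.03851·39) = 83.522 mg/L
Dose 5 (75 mg at t=32 h): 75·exp(−0.03851·31) = 22.731 mg/L
Dose 6 (30 mg at t=40 h): 30·exp(−0.03851·23) = 12.373 mg/L
Dose 7 (210 mg at t=48 h): 210·exp(−0.03851·15) = 117.859 mg/L
Dose 8 (155 mg at t=56 h): 155·exp(−0.03851·7) = 118.376 mg/L
C(63) = 38.891 + 35.482 + 20.459 + 83.522 + 22.731 + 12.373 + 117.859 + 118.376 = 449.693 mg/L

449.693 mg/L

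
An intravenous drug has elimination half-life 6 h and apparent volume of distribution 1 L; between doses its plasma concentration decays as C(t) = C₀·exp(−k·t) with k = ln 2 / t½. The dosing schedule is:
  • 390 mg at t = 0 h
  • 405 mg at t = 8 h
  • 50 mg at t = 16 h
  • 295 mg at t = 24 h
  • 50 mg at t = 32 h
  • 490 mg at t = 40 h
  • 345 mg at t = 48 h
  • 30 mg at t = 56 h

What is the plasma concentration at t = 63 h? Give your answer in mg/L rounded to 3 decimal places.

k = ln 2 / 6 = 0.11552 per h
Dose 1 (390 mg at t=0 h): 390·exp(−0.11552·63) = 0.269 mg/L
Dose 2 (405 mg at t=8 h): 405·exp(−0.11552·55) = 0.705 mg/L
Dose 3 (50 mg at t=16 h): 50·exp(−0.11552·47) = 0.219 mg/L
Dose 4 (295 mg at t=24 h): 295·exp(−0.11552·39) = 3.259 mg/L
Dose 5 (50 mg at t=32 h): 50·exp(−0.11552·31) = 1.392 mg/L
Dose 6 (490 mg at t=40 h): 490·exp(−0.11552·23) = 34.375 mg/L
Dose 7 (345 mg at t=48 h): 345·exp(−0.11552·15) = 60.988 mg/L
Dose 8 (30 mg at t=56 h): 30·exp(−0.11552·7) = 13.363 mg/L
C(63) = 0.269 + 0.705 + 0.219 + 3.259 + 1.392 + 34.375 + 60.988 + 13.363 = 114.571 mg/L

114.571 mg/L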